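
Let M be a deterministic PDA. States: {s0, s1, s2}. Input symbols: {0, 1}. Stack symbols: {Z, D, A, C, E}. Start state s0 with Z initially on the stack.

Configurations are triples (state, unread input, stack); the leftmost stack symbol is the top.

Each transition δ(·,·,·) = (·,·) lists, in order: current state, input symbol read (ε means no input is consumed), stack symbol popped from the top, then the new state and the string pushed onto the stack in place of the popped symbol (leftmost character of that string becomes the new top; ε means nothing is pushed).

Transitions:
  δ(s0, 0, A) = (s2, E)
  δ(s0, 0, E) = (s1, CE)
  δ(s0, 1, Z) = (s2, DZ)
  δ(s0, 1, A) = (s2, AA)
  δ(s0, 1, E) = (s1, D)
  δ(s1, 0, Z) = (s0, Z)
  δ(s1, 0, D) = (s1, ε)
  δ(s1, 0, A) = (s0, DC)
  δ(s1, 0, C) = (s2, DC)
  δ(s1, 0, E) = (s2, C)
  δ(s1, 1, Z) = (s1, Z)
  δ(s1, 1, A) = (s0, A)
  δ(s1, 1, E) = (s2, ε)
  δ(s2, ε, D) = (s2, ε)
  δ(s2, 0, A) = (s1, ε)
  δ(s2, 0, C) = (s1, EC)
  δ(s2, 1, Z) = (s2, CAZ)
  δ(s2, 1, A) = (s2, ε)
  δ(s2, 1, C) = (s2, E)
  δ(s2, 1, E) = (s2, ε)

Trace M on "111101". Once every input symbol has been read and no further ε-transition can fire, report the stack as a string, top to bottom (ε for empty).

Z

(s0, 111101, Z)
  read 1, top Z: go to s2, push DZ → (s2, 11101, DZ)
  ε-move, top D: go to s2, push ε → (s2, 11101, Z)
  read 1, top Z: go to s2, push CAZ → (s2, 1101, CAZ)
  read 1, top C: go to s2, push E → (s2, 101, EAZ)
  read 1, top E: go to s2, push ε → (s2, 01, AZ)
  read 0, top A: go to s1, push ε → (s1, 1, Z)
  read 1, top Z: go to s1, push Z → (s1, ε, Z)
All input consumed in state s1 with stack Z.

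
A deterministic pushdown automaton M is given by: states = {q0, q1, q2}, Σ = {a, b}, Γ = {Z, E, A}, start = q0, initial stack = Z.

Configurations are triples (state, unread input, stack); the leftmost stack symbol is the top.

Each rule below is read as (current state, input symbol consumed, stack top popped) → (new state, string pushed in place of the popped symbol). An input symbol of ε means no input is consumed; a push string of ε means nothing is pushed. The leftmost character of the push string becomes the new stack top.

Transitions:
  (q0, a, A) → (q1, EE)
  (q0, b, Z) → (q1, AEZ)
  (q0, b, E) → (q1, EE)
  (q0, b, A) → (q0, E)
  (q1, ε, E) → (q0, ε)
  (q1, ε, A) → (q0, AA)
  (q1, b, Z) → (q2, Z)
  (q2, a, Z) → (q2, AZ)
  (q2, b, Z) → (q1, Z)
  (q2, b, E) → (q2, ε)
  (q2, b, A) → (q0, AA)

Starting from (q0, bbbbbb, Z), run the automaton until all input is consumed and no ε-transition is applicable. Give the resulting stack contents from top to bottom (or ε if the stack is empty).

(q0, bbbbbb, Z) ⊢ (q1, bbbbb, AEZ) ⊢ (q0, bbbbb, AAEZ) ⊢ (q0, bbbb, EAEZ) ⊢ (q1, bbb, EEAEZ) ⊢ (q0, bbb, EAEZ) ⊢ (q1, bb, EEAEZ) ⊢ (q0, bb, EAEZ) ⊢ (q1, b, EEAEZ) ⊢ (q0, b, EAEZ) ⊢ (q1, ε, EEAEZ) ⊢ (q0, ε, EAEZ)
All input consumed in state q0 with stack EAEZ.

EAEZ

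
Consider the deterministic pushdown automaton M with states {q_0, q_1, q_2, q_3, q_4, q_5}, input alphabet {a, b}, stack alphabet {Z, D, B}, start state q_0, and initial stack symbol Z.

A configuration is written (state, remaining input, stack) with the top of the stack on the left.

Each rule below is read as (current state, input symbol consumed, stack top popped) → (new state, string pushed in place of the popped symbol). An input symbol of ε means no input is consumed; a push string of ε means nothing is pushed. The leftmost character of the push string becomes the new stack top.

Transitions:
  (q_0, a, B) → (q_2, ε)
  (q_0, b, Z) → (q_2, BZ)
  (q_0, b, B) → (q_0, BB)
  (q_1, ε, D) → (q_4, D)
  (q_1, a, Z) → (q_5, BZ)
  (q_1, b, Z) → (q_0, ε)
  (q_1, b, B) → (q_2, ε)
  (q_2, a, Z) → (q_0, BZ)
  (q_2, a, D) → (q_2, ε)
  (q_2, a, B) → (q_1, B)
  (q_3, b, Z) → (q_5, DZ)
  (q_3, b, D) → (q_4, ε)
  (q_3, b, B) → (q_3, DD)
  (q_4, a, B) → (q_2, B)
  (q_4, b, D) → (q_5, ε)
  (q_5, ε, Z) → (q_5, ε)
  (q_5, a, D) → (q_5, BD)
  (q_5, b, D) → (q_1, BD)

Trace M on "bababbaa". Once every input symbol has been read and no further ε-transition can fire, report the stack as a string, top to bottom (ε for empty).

BBZ

(q_0, bababbaa, Z) ⊢ (q_2, ababbaa, BZ) ⊢ (q_1, babbaa, BZ) ⊢ (q_2, abbaa, Z) ⊢ (q_0, bbaa, BZ) ⊢ (q_0, baa, BBZ) ⊢ (q_0, aa, BBBZ) ⊢ (q_2, a, BBZ) ⊢ (q_1, ε, BBZ)
All input consumed in state q_1 with stack BBZ.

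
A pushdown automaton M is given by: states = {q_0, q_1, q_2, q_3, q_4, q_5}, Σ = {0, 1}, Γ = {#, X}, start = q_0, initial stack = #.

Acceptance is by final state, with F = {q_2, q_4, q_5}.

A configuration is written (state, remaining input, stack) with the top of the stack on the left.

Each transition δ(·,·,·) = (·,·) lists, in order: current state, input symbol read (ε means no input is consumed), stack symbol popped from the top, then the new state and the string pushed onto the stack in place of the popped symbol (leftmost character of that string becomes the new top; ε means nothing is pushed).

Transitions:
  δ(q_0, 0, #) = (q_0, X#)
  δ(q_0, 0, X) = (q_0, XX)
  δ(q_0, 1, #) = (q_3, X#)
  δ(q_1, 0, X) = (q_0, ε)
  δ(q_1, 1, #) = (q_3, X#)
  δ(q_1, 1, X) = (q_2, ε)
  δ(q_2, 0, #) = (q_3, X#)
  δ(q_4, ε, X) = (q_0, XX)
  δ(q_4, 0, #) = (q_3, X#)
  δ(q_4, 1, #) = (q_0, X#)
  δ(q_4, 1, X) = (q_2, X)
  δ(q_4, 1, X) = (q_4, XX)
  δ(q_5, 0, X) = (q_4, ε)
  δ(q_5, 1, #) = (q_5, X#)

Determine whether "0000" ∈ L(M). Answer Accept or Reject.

No computation consumes all input and reaches a final state.

Reject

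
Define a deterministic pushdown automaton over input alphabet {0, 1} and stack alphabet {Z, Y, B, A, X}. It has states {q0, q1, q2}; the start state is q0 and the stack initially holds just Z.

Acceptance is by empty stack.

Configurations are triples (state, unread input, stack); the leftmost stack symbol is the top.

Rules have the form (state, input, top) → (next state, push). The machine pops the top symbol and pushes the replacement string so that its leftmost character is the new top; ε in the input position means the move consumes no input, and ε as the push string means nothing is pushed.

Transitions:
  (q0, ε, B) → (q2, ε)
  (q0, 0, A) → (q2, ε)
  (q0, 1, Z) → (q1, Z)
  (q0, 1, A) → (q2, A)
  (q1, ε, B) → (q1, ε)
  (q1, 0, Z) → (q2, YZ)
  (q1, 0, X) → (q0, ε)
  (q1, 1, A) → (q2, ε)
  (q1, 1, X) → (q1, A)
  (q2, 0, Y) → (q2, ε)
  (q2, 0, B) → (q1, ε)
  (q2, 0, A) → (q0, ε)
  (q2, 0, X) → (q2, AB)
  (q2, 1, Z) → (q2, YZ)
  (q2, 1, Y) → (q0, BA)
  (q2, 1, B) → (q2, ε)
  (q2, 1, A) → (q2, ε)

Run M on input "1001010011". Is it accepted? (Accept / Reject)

(q0, 1001010011, Z) ⊢ (q1, 001010011, Z) ⊢ (q2, 01010011, YZ) ⊢ (q2, 1010011, Z) ⊢ (q2, 010011, YZ) ⊢ (q2, 10011, Z) ⊢ (q2, 0011, YZ) ⊢ (q2, 011, Z)
No transition applies at (q2, 011, Z); input not fully consumed.

Reject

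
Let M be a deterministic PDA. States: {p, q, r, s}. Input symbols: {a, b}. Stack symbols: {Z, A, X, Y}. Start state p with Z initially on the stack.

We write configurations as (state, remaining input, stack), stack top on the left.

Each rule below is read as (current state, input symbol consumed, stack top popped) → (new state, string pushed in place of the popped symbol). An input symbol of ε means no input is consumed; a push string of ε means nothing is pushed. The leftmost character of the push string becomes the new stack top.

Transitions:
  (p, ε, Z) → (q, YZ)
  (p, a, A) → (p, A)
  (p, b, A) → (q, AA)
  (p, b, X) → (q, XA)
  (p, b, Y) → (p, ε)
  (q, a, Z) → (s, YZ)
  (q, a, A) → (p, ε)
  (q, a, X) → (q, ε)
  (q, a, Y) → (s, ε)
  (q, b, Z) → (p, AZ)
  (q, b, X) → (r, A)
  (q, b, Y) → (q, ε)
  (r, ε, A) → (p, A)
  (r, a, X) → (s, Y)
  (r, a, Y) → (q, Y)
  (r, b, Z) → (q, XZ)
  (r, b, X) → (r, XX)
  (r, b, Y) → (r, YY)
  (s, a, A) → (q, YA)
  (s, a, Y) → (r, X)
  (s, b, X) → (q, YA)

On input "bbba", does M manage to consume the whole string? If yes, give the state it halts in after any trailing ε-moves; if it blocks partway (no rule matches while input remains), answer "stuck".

(p, bbba, Z) ⊢ (q, bbba, YZ) ⊢ (q, bba, Z) ⊢ (p, ba, AZ) ⊢ (q, a, AAZ) ⊢ (p, ε, AZ)
All input consumed; M is in state p.

p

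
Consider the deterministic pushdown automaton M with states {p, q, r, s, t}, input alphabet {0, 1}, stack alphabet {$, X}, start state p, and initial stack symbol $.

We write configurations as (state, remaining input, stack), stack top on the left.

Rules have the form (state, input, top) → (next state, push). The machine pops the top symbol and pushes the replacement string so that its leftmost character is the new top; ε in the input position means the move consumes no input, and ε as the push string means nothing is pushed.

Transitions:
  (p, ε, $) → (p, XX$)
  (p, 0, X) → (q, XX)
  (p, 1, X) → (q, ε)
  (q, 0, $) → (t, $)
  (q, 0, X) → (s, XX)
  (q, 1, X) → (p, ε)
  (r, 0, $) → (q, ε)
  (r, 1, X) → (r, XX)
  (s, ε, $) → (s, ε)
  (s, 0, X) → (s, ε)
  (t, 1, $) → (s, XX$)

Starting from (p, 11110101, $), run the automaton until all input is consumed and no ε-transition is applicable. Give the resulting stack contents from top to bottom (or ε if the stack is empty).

XX$

(p, 11110101, $)
  ε-move, top $: go to p, push XX$ → (p, 11110101, XX$)
  read 1, top X: go to q, push ε → (q, 1110101, X$)
  read 1, top X: go to p, push ε → (p, 110101, $)
  ε-move, top $: go to p, push XX$ → (p, 110101, XX$)
  read 1, top X: go to q, push ε → (q, 10101, X$)
  read 1, top X: go to p, push ε → (p, 0101, $)
  ε-move, top $: go to p, push XX$ → (p, 0101, XX$)
  read 0, top X: go to q, push XX → (q, 101, XXX$)
  read 1, top X: go to p, push ε → (p, 01, XX$)
  read 0, top X: go to q, push XX → (q, 1, XXX$)
  read 1, top X: go to p, push ε → (p, ε, XX$)
All input consumed in state p with stack XX$.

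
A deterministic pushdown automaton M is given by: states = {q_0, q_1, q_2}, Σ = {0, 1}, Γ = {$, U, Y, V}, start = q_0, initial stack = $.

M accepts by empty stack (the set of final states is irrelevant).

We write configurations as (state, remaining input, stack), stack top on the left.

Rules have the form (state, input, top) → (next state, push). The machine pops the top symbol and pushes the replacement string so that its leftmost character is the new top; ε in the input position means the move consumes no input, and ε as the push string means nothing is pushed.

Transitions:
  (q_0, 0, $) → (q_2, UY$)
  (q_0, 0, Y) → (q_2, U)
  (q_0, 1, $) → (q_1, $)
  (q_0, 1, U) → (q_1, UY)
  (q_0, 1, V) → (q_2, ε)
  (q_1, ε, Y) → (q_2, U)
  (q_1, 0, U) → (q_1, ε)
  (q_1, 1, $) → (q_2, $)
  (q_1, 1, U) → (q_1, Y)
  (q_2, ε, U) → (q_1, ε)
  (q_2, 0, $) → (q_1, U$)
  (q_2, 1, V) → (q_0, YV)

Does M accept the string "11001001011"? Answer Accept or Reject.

(q_0, 11001001011, $) ⊢ (q_1, 1001001011, $) ⊢ (q_2, 001001011, $) ⊢ (q_1, 01001011, U$) ⊢ (q_1, 1001011, $) ⊢ (q_2, 001011, $) ⊢ (q_1, 01011, U$) ⊢ (q_1, 1011, $) ⊢ (q_2, 011, $) ⊢ (q_1, 11, U$) ⊢ (q_1, 1, Y$) ⊢ (q_2, 1, U$) ⊢ (q_1, 1, $) ⊢ (q_2, ε, $)
All input consumed; stack is $, not empty, and no further ε-move applies.

Reject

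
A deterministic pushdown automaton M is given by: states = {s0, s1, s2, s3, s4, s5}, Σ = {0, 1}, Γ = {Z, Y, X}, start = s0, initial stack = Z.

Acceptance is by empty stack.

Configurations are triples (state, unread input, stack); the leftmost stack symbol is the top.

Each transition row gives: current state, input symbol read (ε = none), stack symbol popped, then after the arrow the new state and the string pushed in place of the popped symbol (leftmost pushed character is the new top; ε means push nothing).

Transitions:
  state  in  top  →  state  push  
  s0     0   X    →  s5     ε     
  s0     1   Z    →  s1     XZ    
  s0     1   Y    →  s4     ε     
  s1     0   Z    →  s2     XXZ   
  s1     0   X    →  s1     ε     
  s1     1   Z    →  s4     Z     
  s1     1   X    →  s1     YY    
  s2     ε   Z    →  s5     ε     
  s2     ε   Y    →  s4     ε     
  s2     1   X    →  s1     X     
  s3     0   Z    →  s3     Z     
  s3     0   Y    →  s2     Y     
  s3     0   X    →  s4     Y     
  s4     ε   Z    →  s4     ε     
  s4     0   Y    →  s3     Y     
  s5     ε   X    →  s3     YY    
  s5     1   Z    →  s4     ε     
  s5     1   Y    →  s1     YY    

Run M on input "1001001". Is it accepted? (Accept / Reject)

Accept

(s0, 1001001, Z)
  read 1, top Z: go to s1, push XZ → (s1, 001001, XZ)
  read 0, top X: go to s1, push ε → (s1, 01001, Z)
  read 0, top Z: go to s2, push XXZ → (s2, 1001, XXZ)
  read 1, top X: go to s1, push X → (s1, 001, XXZ)
  read 0, top X: go to s1, push ε → (s1, 01, XZ)
  read 0, top X: go to s1, push ε → (s1, 1, Z)
  read 1, top Z: go to s4, push Z → (s4, ε, Z)
  ε-move, top Z: go to s4, push ε → (s4, ε, ε)
All input consumed and the stack is empty.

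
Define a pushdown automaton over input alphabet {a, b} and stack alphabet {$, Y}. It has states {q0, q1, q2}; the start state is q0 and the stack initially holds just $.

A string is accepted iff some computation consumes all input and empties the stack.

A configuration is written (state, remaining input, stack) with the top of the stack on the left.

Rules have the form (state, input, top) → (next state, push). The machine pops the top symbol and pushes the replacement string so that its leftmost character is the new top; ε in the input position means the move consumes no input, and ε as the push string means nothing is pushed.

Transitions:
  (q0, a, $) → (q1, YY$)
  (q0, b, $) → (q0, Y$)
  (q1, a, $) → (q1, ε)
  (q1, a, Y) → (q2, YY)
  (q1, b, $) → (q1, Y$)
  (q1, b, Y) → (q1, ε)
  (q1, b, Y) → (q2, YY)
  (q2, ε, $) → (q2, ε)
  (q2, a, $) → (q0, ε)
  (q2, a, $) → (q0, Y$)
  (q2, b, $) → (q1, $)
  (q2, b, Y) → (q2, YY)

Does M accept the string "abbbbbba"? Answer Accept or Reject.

Accept

One accepting computation: (q0, abbbbbba, $) ⊢ (q1, bbbbbba, YY$) ⊢ (q1, bbbbba, Y$) ⊢ (q1, bbbba, $) ⊢ (q1, bbba, Y$) ⊢ (q1, bba, $) ⊢ (q1, ba, Y$) ⊢ (q1, a, $) ⊢ (q1, ε, ε)
All input consumed and the stack is empty.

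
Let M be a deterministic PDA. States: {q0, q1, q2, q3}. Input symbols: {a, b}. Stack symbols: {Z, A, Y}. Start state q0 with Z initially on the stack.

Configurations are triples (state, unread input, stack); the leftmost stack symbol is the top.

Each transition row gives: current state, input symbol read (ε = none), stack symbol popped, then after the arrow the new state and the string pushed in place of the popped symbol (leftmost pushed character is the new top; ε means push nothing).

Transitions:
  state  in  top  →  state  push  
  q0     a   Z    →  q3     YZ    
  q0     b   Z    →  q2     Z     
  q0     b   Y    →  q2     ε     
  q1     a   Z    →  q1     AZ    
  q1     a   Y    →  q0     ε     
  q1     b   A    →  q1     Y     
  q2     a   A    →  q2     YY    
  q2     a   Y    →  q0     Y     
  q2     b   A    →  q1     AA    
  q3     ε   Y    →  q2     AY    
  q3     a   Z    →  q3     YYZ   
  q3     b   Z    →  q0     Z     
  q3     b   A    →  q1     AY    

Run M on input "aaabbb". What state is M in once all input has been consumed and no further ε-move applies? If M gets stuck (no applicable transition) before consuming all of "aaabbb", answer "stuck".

(q0, aaabbb, Z) ⊢ (q3, aabbb, YZ) ⊢ (q2, aabbb, AYZ) ⊢ (q2, abbb, YYYZ) ⊢ (q0, bbb, YYYZ) ⊢ (q2, bb, YYZ)
No transition for (q2, b, top Y); M blocks with input bb remaining.

stuck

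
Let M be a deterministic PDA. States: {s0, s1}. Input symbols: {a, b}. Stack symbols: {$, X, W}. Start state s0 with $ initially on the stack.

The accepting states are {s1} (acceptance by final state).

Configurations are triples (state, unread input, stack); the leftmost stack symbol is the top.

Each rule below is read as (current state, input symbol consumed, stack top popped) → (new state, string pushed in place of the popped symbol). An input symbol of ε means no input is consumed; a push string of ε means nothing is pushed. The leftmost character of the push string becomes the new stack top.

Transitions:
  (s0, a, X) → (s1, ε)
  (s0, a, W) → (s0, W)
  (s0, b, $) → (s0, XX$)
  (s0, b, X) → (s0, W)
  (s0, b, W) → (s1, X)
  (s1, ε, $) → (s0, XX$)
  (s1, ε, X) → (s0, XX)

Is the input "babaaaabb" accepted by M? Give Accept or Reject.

Reject

(s0, babaaaabb, $)
  read b, top $: go to s0, push XX$ → (s0, abaaaabb, XX$)
  read a, top X: go to s1, push ε → (s1, baaaabb, X$)
  ε-move, top X: go to s0, push XX → (s0, baaaabb, XX$)
  read b, top X: go to s0, push W → (s0, aaaabb, WX$)
  read a, top W: go to s0, push W → (s0, aaabb, WX$)
  read a, top W: go to s0, push W → (s0, aabb, WX$)
  read a, top W: go to s0, push W → (s0, abb, WX$)
  read a, top W: go to s0, push W → (s0, bb, WX$)
  read b, top W: go to s1, push X → (s1, b, XX$)
  ε-move, top X: go to s0, push XX → (s0, b, XXX$)
  read b, top X: go to s0, push W → (s0, ε, WXX$)
All input consumed; state s0 ∉ F and no further ε-move applies.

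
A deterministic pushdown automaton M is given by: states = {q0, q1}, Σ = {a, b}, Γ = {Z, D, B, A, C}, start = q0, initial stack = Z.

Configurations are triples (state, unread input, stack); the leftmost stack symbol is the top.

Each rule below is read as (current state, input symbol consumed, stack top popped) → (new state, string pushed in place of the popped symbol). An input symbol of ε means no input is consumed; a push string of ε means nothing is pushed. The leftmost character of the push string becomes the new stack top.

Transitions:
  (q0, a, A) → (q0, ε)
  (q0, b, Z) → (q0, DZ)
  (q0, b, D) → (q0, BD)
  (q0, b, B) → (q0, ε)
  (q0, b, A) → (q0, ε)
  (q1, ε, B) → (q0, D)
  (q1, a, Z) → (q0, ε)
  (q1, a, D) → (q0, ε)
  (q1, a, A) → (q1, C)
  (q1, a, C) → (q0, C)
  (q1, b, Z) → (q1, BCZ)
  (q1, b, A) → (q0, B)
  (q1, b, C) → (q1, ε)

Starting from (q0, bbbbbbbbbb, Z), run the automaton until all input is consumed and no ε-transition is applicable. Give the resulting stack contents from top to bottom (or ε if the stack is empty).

BDZ

(q0, bbbbbbbbbb, Z)
  read b, top Z: go to q0, push DZ → (q0, bbbbbbbbb, DZ)
  read b, top D: go to q0, push BD → (q0, bbbbbbbb, BDZ)
  read b, top B: go to q0, push ε → (q0, bbbbbbb, DZ)
  read b, top D: go to q0, push BD → (q0, bbbbbb, BDZ)
  read b, top B: go to q0, push ε → (q0, bbbbb, DZ)
  read b, top D: go to q0, push BD → (q0, bbbb, BDZ)
  read b, top B: go to q0, push ε → (q0, bbb, DZ)
  read b, top D: go to q0, push BD → (q0, bb, BDZ)
  read b, top B: go to q0, push ε → (q0, b, DZ)
  read b, top D: go to q0, push BD → (q0, ε, BDZ)
All input consumed in state q0 with stack BDZ.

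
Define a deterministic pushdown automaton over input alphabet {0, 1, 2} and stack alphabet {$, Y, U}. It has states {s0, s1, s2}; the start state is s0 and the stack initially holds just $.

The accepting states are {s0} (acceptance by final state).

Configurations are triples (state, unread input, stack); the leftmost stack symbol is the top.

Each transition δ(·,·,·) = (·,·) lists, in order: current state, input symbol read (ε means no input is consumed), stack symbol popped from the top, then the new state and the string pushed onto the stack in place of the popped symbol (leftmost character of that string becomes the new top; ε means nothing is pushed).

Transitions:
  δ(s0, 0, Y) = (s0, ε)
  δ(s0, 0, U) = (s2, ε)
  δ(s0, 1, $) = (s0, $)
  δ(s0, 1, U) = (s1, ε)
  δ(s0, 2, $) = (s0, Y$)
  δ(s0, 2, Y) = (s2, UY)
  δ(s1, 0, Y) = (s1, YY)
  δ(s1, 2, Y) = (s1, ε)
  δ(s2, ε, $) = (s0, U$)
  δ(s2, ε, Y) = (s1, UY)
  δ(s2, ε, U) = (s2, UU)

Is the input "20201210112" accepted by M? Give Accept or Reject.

Reject

(s0, 20201210112, $)
  read 2, top $: go to s0, push Y$ → (s0, 0201210112, Y$)
  read 0, top Y: go to s0, push ε → (s0, 201210112, $)
  read 2, top $: go to s0, push Y$ → (s0, 01210112, Y$)
  read 0, top Y: go to s0, push ε → (s0, 1210112, $)
  read 1, top $: go to s0, push $ → (s0, 210112, $)
  read 2, top $: go to s0, push Y$ → (s0, 10112, Y$)
No transition applies at (s0, 10112, Y$); input not fully consumed.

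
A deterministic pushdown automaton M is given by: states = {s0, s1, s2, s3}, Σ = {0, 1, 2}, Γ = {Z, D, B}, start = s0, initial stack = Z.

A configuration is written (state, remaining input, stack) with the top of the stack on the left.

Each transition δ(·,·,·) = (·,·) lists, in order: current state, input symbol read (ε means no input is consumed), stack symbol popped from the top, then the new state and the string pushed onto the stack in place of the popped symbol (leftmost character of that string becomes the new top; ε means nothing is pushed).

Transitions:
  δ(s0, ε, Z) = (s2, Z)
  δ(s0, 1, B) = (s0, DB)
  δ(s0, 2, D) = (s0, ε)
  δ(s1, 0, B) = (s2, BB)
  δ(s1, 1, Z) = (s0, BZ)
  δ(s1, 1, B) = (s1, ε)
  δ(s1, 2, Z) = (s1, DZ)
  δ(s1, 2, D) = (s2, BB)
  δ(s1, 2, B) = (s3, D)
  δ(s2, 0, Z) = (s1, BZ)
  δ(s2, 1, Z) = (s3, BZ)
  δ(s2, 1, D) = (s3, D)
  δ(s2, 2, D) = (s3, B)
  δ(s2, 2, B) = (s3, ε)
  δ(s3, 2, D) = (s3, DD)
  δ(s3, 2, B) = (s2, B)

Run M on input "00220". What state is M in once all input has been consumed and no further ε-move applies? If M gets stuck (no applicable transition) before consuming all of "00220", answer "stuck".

stuck

(s0, 00220, Z)
  ε-move, top Z: go to s2, push Z → (s2, 00220, Z)
  read 0, top Z: go to s1, push BZ → (s1, 0220, BZ)
  read 0, top B: go to s2, push BB → (s2, 220, BBZ)
  read 2, top B: go to s3, push ε → (s3, 20, BZ)
  read 2, top B: go to s2, push B → (s2, 0, BZ)
No transition for (s2, 0, top B); M blocks with input 0 remaining.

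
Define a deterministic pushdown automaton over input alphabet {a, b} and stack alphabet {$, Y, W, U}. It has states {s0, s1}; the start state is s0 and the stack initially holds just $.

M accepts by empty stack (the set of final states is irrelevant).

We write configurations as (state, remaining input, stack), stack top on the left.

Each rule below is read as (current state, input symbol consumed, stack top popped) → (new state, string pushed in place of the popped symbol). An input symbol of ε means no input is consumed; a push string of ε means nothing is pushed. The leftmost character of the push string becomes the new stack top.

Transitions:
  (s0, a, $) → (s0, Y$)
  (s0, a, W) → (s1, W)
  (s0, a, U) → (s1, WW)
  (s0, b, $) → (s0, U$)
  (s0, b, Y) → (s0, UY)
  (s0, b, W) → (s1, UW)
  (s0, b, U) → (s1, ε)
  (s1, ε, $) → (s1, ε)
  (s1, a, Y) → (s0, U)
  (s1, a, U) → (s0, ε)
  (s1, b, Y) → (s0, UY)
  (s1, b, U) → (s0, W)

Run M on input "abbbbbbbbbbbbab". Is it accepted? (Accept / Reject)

Accept

(s0, abbbbbbbbbbbbab, $) ⊢ (s0, bbbbbbbbbbbbab, Y$) ⊢ (s0, bbbbbbbbbbbab, UY$) ⊢ (s1, bbbbbbbbbbab, Y$) ⊢ (s0, bbbbbbbbbab, UY$) ⊢ (s1, bbbbbbbbab, Y$) ⊢ (s0, bbbbbbbab, UY$) ⊢ (s1, bbbbbbab, Y$) ⊢ (s0, bbbbbab, UY$) ⊢ (s1, bbbbab, Y$) ⊢ (s0, bbbab, UY$) ⊢ (s1, bbab, Y$) ⊢ (s0, bab, UY$) ⊢ (s1, ab, Y$) ⊢ (s0, b, U$) ⊢ (s1, ε, $) ⊢ (s1, ε, ε)
All input consumed and the stack is empty.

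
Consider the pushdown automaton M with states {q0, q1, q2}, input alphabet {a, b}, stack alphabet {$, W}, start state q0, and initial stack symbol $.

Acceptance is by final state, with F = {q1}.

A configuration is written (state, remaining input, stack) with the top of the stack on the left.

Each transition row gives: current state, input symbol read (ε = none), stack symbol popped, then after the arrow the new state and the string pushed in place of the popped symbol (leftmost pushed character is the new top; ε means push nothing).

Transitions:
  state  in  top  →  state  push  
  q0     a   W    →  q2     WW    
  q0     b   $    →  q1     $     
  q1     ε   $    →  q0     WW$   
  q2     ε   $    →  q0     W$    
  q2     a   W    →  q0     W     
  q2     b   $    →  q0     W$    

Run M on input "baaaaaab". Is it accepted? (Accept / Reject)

Reject

No computation consumes all input and reaches a final state.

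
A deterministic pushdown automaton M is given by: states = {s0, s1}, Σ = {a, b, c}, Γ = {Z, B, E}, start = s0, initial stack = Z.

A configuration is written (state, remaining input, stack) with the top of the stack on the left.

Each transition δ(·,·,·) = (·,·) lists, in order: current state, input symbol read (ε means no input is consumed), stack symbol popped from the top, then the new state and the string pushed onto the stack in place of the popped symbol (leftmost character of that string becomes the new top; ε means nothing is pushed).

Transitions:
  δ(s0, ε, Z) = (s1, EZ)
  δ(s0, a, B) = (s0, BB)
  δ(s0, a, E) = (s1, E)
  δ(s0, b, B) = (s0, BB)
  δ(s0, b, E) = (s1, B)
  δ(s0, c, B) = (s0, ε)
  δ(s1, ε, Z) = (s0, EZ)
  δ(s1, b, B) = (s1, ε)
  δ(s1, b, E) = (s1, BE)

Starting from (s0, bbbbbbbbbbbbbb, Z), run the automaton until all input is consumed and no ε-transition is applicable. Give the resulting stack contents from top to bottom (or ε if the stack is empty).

(s0, bbbbbbbbbbbbbb, Z) ⊢ (s1, bbbbbbbbbbbbbb, EZ) ⊢ (s1, bbbbbbbbbbbbb, BEZ) ⊢ (s1, bbbbbbbbbbbb, EZ) ⊢ (s1, bbbbbbbbbbb, BEZ) ⊢ (s1, bbbbbbbbbb, EZ) ⊢ (s1, bbbbbbbbb, BEZ) ⊢ (s1, bbbbbbbb, EZ) ⊢ (s1, bbbbbbb, BEZ) ⊢ (s1, bbbbbb, EZ) ⊢ (s1, bbbbb, BEZ) ⊢ (s1, bbbb, EZ) ⊢ (s1, bbb, BEZ) ⊢ (s1, bb, EZ) ⊢ (s1, b, BEZ) ⊢ (s1, ε, EZ)
All input consumed in state s1 with stack EZ.

EZ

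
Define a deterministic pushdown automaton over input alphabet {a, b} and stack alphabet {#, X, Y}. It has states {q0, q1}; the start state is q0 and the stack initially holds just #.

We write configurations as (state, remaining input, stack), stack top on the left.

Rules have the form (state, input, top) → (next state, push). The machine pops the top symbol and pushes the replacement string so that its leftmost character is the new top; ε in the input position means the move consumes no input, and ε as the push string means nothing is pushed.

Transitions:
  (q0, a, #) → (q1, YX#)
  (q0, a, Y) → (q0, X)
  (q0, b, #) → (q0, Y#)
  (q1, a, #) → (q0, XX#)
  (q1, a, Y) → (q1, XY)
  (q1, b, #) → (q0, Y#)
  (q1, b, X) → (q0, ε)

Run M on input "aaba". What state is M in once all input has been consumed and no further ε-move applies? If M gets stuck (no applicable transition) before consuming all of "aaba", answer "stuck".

q0

(q0, aaba, #)
  read a, top #: go to q1, push YX# → (q1, aba, YX#)
  read a, top Y: go to q1, push XY → (q1, ba, XYX#)
  read b, top X: go to q0, push ε → (q0, a, YX#)
  read a, top Y: go to q0, push X → (q0, ε, XX#)
All input consumed; M is in state q0.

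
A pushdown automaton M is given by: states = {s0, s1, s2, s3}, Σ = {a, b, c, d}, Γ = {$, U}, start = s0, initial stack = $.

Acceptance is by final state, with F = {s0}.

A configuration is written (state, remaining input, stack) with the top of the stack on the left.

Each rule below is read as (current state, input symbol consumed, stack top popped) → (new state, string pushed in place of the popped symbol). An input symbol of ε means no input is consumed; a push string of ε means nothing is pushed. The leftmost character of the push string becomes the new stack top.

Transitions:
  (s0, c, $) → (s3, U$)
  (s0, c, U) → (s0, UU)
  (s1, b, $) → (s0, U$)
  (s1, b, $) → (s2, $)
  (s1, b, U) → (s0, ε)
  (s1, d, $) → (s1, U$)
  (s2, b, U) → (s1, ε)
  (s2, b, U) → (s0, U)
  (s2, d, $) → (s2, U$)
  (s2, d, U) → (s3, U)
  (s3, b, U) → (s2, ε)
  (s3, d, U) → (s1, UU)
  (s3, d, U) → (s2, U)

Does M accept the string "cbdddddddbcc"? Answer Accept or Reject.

One accepting computation: (s0, cbdddddddbcc, $) ⊢ (s3, bdddddddbcc, U$) ⊢ (s2, dddddddbcc, $) ⊢ (s2, ddddddbcc, U$) ⊢ (s3, dddddbcc, U$) ⊢ (s2, ddddbcc, U$) ⊢ (s3, dddbcc, U$) ⊢ (s2, ddbcc, U$) ⊢ (s3, dbcc, U$) ⊢ (s1, bcc, UU$) ⊢ (s0, cc, U$) ⊢ (s0, c, UU$) ⊢ (s0, ε, UUU$)
All input consumed and state s0 ∈ F.

Accept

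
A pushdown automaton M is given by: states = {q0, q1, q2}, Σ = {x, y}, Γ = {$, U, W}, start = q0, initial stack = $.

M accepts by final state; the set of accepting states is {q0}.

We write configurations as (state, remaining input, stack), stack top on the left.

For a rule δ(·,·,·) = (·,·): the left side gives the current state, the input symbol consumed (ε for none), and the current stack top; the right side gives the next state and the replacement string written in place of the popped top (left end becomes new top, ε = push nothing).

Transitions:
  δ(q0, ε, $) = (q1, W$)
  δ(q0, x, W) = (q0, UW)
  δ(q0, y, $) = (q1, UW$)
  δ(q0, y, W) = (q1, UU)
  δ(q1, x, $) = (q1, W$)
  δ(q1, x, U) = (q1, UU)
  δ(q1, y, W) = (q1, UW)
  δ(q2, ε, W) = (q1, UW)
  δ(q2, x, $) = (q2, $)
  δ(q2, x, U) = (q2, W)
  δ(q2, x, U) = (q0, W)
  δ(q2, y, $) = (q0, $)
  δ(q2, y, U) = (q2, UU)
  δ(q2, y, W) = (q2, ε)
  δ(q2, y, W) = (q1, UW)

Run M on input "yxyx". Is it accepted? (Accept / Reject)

Reject

No computation consumes all input and reaches a final state.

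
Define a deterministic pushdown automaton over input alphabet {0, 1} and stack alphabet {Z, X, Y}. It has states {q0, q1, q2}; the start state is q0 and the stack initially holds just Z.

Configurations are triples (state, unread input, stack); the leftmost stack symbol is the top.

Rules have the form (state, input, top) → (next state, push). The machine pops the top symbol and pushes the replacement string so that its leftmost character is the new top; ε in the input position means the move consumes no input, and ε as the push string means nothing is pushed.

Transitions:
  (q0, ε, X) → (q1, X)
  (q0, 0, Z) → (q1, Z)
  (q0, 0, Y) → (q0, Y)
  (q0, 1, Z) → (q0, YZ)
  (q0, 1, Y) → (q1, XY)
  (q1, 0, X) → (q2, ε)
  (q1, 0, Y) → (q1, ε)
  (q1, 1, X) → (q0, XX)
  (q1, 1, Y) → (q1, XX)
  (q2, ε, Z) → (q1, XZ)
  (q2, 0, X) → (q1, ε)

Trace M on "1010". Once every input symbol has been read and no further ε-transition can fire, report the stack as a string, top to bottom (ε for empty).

(q0, 1010, Z)
  read 1, top Z: go to q0, push YZ → (q0, 010, YZ)
  read 0, top Y: go to q0, push Y → (q0, 10, YZ)
  read 1, top Y: go to q1, push XY → (q1, 0, XYZ)
  read 0, top X: go to q2, push ε → (q2, ε, YZ)
All input consumed in state q2 with stack YZ.

YZ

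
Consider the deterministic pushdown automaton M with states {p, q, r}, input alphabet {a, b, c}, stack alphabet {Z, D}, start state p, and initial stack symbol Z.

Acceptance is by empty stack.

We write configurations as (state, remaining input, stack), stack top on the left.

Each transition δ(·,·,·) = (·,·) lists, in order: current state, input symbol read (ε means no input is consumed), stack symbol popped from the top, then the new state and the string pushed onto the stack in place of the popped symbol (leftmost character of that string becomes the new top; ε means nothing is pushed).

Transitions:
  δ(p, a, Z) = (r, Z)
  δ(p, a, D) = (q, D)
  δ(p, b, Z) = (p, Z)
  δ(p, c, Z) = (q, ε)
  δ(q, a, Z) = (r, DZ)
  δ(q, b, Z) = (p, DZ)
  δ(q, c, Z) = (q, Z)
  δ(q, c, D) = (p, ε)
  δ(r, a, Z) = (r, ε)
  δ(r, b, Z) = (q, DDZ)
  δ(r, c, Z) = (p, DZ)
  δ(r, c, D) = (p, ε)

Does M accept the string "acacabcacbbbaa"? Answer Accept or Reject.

Accept

(p, acacabcacbbbaa, Z) ⊢ (r, cacabcacbbbaa, Z) ⊢ (p, acabcacbbbaa, DZ) ⊢ (q, cabcacbbbaa, DZ) ⊢ (p, abcacbbbaa, Z) ⊢ (r, bcacbbbaa, Z) ⊢ (q, cacbbbaa, DDZ) ⊢ (p, acbbbaa, DZ) ⊢ (q, cbbbaa, DZ) ⊢ (p, bbbaa, Z) ⊢ (p, bbaa, Z) ⊢ (p, baa, Z) ⊢ (p, aa, Z) ⊢ (r, a, Z) ⊢ (r, ε, ε)
All input consumed and the stack is empty.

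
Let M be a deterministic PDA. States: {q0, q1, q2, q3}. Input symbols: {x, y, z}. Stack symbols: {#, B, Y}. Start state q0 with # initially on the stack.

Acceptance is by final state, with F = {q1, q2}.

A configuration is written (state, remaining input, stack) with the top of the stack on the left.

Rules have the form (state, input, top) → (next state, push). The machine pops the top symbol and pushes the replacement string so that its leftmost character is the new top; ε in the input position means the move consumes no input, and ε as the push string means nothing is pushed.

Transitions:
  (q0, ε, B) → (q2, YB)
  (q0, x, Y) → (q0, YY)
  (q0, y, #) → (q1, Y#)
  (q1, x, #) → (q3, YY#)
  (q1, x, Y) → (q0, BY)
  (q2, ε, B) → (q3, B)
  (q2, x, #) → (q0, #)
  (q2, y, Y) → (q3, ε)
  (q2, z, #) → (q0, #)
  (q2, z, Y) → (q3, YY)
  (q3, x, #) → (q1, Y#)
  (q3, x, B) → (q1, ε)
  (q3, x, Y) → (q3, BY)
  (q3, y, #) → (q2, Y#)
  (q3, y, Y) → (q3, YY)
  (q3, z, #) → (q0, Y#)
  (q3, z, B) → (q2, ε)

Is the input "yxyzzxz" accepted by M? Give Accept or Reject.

(q0, yxyzzxz, #)
  read y, top #: go to q1, push Y# → (q1, xyzzxz, Y#)
  read x, top Y: go to q0, push BY → (q0, yzzxz, BY#)
  ε-move, top B: go to q2, push YB → (q2, yzzxz, YBY#)
  read y, top Y: go to q3, push ε → (q3, zzxz, BY#)
  read z, top B: go to q2, push ε → (q2, zxz, Y#)
  read z, top Y: go to q3, push YY → (q3, xz, YY#)
  read x, top Y: go to q3, push BY → (q3, z, BYY#)
  read z, top B: go to q2, push ε → (q2, ε, YY#)
All input consumed; state q2 ∈ F.

Accept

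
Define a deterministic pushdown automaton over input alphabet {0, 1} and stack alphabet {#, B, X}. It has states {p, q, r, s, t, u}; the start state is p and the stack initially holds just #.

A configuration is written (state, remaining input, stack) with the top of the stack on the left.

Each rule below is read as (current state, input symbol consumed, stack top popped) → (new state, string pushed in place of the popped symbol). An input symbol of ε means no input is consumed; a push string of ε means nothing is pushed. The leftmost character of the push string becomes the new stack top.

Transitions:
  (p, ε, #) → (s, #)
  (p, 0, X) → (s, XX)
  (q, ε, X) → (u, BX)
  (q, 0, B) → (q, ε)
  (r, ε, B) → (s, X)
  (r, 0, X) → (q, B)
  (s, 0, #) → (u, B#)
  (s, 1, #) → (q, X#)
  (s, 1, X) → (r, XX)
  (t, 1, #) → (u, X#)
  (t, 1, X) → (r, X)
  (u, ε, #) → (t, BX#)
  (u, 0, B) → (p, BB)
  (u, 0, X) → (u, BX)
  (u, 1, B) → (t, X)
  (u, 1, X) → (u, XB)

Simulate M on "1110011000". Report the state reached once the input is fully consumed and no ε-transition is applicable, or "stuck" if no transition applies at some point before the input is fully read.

(p, 1110011000, #)
  ε-move, top #: go to s, push # → (s, 1110011000, #)
  read 1, top #: go to q, push X# → (q, 110011000, X#)
  ε-move, top X: go to u, push BX → (u, 110011000, BX#)
  read 1, top B: go to t, push X → (t, 10011000, XX#)
  read 1, top X: go to r, push X → (r, 0011000, XX#)
  read 0, top X: go to q, push B → (q, 011000, BX#)
  read 0, top B: go to q, push ε → (q, 11000, X#)
  ε-move, top X: go to u, push BX → (u, 11000, BX#)
  read 1, top B: go to t, push X → (t, 1000, XX#)
  read 1, top X: go to r, push X → (r, 000, XX#)
  read 0, top X: go to q, push B → (q, 00, BX#)
  read 0, top B: go to q, push ε → (q, 0, X#)
  ε-move, top X: go to u, push BX → (u, 0, BX#)
  read 0, top B: go to p, push BB → (p, ε, BBX#)
All input consumed; M is in state p.

p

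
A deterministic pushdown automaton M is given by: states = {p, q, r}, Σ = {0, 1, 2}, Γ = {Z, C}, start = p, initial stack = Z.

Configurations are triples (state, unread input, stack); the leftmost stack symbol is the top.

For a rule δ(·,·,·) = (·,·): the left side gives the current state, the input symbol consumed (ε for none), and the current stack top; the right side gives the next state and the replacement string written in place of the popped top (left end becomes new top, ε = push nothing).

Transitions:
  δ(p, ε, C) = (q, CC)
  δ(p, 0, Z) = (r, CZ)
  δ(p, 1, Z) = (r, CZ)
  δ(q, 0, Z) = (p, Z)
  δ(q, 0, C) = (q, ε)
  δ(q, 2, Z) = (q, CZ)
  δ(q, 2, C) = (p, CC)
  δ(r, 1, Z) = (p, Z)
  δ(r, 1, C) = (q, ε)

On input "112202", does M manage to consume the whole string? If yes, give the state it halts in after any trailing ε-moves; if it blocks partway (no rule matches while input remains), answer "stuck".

(p, 112202, Z)
  read 1, top Z: go to r, push CZ → (r, 12202, CZ)
  read 1, top C: go to q, push ε → (q, 2202, Z)
  read 2, top Z: go to q, push CZ → (q, 202, CZ)
  read 2, top C: go to p, push CC → (p, 02, CCZ)
  ε-move, top C: go to q, push CC → (q, 02, CCCZ)
  read 0, top C: go to q, push ε → (q, 2, CCZ)
  read 2, top C: go to p, push CC → (p, ε, CCCZ)
  ε-move, top C: go to q, push CC → (q, ε, CCCCZ)
All input consumed; M is in state q.

q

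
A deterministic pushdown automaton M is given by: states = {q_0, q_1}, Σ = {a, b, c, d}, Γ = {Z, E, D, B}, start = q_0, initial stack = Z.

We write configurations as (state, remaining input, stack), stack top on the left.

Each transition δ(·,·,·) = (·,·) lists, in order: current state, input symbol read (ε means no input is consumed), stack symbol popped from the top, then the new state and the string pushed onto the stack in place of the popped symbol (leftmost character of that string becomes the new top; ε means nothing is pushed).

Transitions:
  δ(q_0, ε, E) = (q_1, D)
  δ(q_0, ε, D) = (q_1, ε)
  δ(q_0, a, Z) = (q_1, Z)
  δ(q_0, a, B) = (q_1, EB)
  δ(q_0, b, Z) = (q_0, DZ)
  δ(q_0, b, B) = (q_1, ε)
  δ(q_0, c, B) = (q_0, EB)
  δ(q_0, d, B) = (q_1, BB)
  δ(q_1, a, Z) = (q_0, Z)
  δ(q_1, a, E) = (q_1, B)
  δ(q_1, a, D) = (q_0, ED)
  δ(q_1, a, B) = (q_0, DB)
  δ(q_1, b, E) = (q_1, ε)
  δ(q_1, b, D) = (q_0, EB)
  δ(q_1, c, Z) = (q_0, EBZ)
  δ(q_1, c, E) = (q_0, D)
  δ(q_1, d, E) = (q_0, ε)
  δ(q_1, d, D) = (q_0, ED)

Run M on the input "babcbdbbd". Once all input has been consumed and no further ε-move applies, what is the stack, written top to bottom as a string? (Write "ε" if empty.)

(q_0, babcbdbbd, Z)
  read b, top Z: go to q_0, push DZ → (q_0, abcbdbbd, DZ)
  ε-move, top D: go to q_1, push ε → (q_1, abcbdbbd, Z)
  read a, top Z: go to q_0, push Z → (q_0, bcbdbbd, Z)
  read b, top Z: go to q_0, push DZ → (q_0, cbdbbd, DZ)
  ε-move, top D: go to q_1, push ε → (q_1, cbdbbd, Z)
  read c, top Z: go to q_0, push EBZ → (q_0, bdbbd, EBZ)
  ε-move, top E: go to q_1, push D → (q_1, bdbbd, DBZ)
  read b, top D: go to q_0, push EB → (q_0, dbbd, EBBZ)
  ε-move, top E: go to q_1, push D → (q_1, dbbd, DBBZ)
  read d, top D: go to q_0, push ED → (q_0, bbd, EDBBZ)
  ε-move, top E: go to q_1, push D → (q_1, bbd, DDBBZ)
  read b, top D: go to q_0, push EB → (q_0, bd, EBDBBZ)
  ε-move, top E: go to q_1, push D → (q_1, bd, DBDBBZ)
  read b, top D: go to q_0, push EB → (q_0, d, EBBDBBZ)
  ε-move, top E: go to q_1, push D → (q_1, d, DBBDBBZ)
  read d, top D: go to q_0, push ED → (q_0, ε, EDBBDBBZ)
  ε-move, top E: go to q_1, push D → (q_1, ε, DDBBDBBZ)
All input consumed in state q_1 with stack DDBBDBBZ.

DDBBDBBZ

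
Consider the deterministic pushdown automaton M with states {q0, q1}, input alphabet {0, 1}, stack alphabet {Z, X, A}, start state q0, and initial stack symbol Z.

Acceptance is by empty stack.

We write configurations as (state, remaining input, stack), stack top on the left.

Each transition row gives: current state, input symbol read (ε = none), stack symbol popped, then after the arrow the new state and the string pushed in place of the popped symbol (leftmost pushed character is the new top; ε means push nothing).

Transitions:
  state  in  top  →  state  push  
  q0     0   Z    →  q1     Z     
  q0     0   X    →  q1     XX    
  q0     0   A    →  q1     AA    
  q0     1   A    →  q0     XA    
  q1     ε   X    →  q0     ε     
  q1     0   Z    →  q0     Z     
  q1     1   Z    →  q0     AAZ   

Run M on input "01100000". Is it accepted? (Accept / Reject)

Reject

(q0, 01100000, Z)
  read 0, top Z: go to q1, push Z → (q1, 1100000, Z)
  read 1, top Z: go to q0, push AAZ → (q0, 100000, AAZ)
  read 1, top A: go to q0, push XA → (q0, 00000, XAAZ)
  read 0, top X: go to q1, push XX → (q1, 0000, XXAAZ)
  ε-move, top X: go to q0, push ε → (q0, 0000, XAAZ)
  read 0, top X: go to q1, push XX → (q1, 000, XXAAZ)
  ε-move, top X: go to q0, push ε → (q0, 000, XAAZ)
  read 0, top X: go to q1, push XX → (q1, 00, XXAAZ)
  ε-move, top X: go to q0, push ε → (q0, 00, XAAZ)
  read 0, top X: go to q1, push XX → (q1, 0, XXAAZ)
  ε-move, top X: go to q0, push ε → (q0, 0, XAAZ)
  read 0, top X: go to q1, push XX → (q1, ε, XXAAZ)
  ε-move, top X: go to q0, push ε → (q0, ε, XAAZ)
All input consumed; stack is XAAZ, not empty, and no further ε-move applies.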